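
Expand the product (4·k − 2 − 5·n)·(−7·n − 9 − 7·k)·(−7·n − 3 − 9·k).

(4·k − 2 − 5·n)·(−7·n − 9 − 7·k)·(−7·n − 3 − 9·k)
= (−28·k·n − 36·k − 28·k² + 14·n + 18 + 14·k + 35·n² + 45·n + 35·k·n)·(−7·n − 3 − 9·k)    [distributive law]
= (7·k·n − 22·k − 28·k² + 59·n + 18 + 35·n²)·(−7·n − 3 − 9·k)    [combine like terms]
= −49·k·n² − 21·k·n − 63·k²·n + 154·k·n + 66·k + 198·k² + 196·k²·n + 84·k² + 252·k³ − 413·n² − 177·n − 531·k·n − 126·n − 54 − 162·k − 245·n³ − 105·n² − 315·k·n²    [distributive law]
= −364·k·n² − 398·k·n + 133·k²·n − 96·k + 282·k² + 252·k³ − 518·n² − 303·n − 54 − 245·n³    [combine like terms]

−364·k·n² − 398·k·n + 133·k²·n − 96·k + 282·k² + 252·k³ − 518·n² − 303·n − 54 − 245·n³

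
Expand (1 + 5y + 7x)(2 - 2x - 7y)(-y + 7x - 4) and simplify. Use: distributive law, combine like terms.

-14y - 34x - 8 + 245xy + 140x² + 137y² - 186xy² - 399x²y + 35y³ - 98x³

(1 + 5y + 7x)(2 - 2x - 7y)(-y + 7x - 4)
= (2 - 2x - 7y + 10y - 10xy - 35y² + 14x - 14x² - 49xy)(-y + 7x - 4)    [distributive law]
= (2 + 12x + 3y - 59xy - 35y² - 14x²)(-y + 7x - 4)    [combine like terms]
= -2y + 14x - 8 - 12xy + 84x² - 48x - 3y² + 21xy - 12y + 59xy² - 413x²y + 236xy + 35y³ - 245xy² + 140y² + 14x²y - 98x³ + 56x²    [distributive law]
= -14y - 34x - 8 + 245xy + 140x² + 137y² - 186xy² - 399x²y + 35y³ - 98x³    [combine like terms]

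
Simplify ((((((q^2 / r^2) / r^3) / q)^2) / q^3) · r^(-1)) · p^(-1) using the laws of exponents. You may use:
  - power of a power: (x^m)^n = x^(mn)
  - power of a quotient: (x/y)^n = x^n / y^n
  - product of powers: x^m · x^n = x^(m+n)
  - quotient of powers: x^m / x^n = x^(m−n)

((((((q^2 / r^2) / r^3) / q)^2) / q^3) · r^(-1)) · p^(-1)
= ((((((q^2 / r^2) / r^3)^2) / (q^2)) / q^3) · r^(-1)) · p^(-1)    [power of a quotient]
= ((((((q^2 / r^2)^2) / ((r^3)^2)) / (q^2)) / q^3) · r^(-1)) · p^(-1)    [power of a quotient]
= (((((((q^2)^2) / ((r^2)^2)) / ((r^3)^2)) / (q^2)) / q^3) · r^(-1)) · p^(-1)    [power of a quotient]
= (((((q^4 / ((r^2)^2)) / ((r^3)^2)) / (q^2)) / q^3) · r^(-1)) · p^(-1)    [power of a power]
= (((((q^4 / r^4) / ((r^3)^2)) / (q^2)) / q^3) · r^(-1)) · p^(-1)    [power of a power]
= (((((q^4 / r^4) / r^6) / (q^2)) / q^3) · r^(-1)) · p^(-1)    [power of a power]
= p^(-1)q^(-1)r^(-11)    [quotient of powers; product of powers]

p^(-1)q^(-1)r^(-11)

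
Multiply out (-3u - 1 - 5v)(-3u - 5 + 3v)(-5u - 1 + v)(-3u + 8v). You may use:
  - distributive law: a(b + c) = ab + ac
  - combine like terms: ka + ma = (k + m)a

135u^4 - 297u^3v + 297u^3 - 498u^2v - 411u^2v^2 + 129u^2 - 293uv - 895uv^2 + 693uv^3 + 15u - 40v - 136v^2 + 296v^3 - 120v^4

(-3u - 1 - 5v)(-3u - 5 + 3v)(-5u - 1 + v)(-3u + 8v)
= (9u^2 + 15u - 9uv + 3u + 5 - 3v + 15uv + 25v - 15v^2)(-5u - 1 + v)(-3u + 8v)    [distributive law]
= (9u^2 + 18u + 6uv + 5 + 22v - 15v^2)(-5u - 1 + v)(-3u + 8v)    [combine like terms]
= (-45u^3 - 9u^2 + 9u^2v - 90u^2 - 18u + 18uv - 30u^2v - 6uv + 6uv^2 - 25u - 5 + 5v - 110uv - 22v + 22v^2 + 75uv^2 + 15v^2 - 15v^3)(-3u + 8v)    [distributive law]
= (-45u^3 - 99u^2 - 21u^2v - 43u - 98uv + 81uv^2 - 5 - 17v + 37v^2 - 15v^3)(-3u + 8v)    [combine like terms]
= 135u^4 - 360u^3v + 297u^3 - 792u^2v + 63u^3v - 168u^2v^2 + 129u^2 - 344uv + 294u^2v - 784uv^2 - 243u^2v^2 + 648uv^3 + 15u - 40v + 51uv - 136v^2 - 111uv^2 + 296v^3 + 45uv^3 - 120v^4    [distributive law]
= 135u^4 - 297u^3v + 297u^3 - 498u^2v - 411u^2v^2 + 129u^2 - 293uv - 895uv^2 + 693uv^3 + 15u - 40v - 136v^2 + 296v^3 - 120v^4    [combine like terms]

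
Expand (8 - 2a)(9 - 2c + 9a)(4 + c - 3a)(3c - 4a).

(8 - 2a)(9 - 2c + 9a)(4 + c - 3a)(3c - 4a)
= (72 - 16c + 72a - 18a + 4ac - 18a²)(4 + c - 3a)(3c - 4a)    [distributive law]
= (72 - 16c + 54a + 4ac - 18a²)(4 + c - 3a)(3c - 4a)    [combine like terms]
= (288 + 72c - 216a - 64c - 16c² + 48ac + 216a + 54ac - 162a² + 16ac + 4ac² - 12a²c - 72a² - 18a²c + 54a³)(3c - 4a)    [distributive law]
= (288 + 8c - 16c² + 118ac - 234a² + 4ac² - 30a²c + 54a³)(3c - 4a)    [combine like terms]
= 864c - 1152a + 24c² - 32ac - 48c³ + 64ac² + 354ac² - 472a²c - 702a²c + 936a³ + 12ac³ - 16a²c² - 90a²c² + 120a³c + 162a³c - 216a⁴    [distributive law]
= 864c - 1152a + 24c² - 32ac - 48c³ + 418ac² - 1174a²c + 936a³ + 12ac³ - 106a²c² + 282a³c - 216a⁴    [combine like terms]

864c - 1152a + 24c² - 32ac - 48c³ + 418ac² - 1174a²c + 936a³ + 12ac³ - 106a²c² + 282a³c - 216a⁴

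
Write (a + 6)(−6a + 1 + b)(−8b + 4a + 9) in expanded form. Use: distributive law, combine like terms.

(a + 6)(−6a + 1 + b)(−8b + 4a + 9)
= (−6a^2 + a + ab − 36a + 6 + 6b)(−8b + 4a + 9)    [distributive law]
= (−6a^2 − 35a + ab + 6 + 6b)(−8b + 4a + 9)    [combine like terms]
= 48a^2b − 24a^3 − 54a^2 + 280ab − 140a^2 − 315a − 8ab^2 + 4a^2b + 9ab − 48b + 24a + 54 − 48b^2 + 24ab + 54b    [distributive law]
= 52a^2b − 24a^3 − 194a^2 + 313ab − 291a − 8ab^2 + 6b + 54 − 48b^2    [combine like terms]

52a^2b − 24a^3 − 194a^2 + 313ab − 291a − 8ab^2 + 6b + 54 − 48b^2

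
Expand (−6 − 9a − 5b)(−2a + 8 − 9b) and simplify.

(−6 − 9a − 5b)(−2a + 8 − 9b)
= 12a − 48 + 54b + 18a^2 − 72a + 81ab + 10ab − 40b + 45b^2    [distributive law]
= −60a − 48 + 14b + 18a^2 + 91ab + 45b^2    [combine like terms]

−60a − 48 + 14b + 18a^2 + 91ab + 45b^2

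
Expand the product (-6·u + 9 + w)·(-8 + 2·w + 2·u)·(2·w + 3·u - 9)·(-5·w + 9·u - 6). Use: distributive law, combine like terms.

-1158·u·w^2 + 1062·u^2·w + 432·u·w + 2970·u^3 - 9126·u^2 + 10692·u + 106·u·w^3 + 144·u^2·w^2 - 306·u^3·w - 324·u^4 + 1158·w^2 - 1836·w - 3888 - 34·w^3 - 20·w^4

(-6·u + 9 + w)·(-8 + 2·w + 2·u)·(2·w + 3·u - 9)·(-5·w + 9·u - 6)
= (48·u - 12·u·w - 12·u^2 - 72 + 18·w + 18·u - 8·w + 2·w^2 + 2·u·w)·(2·w + 3·u - 9)·(-5·w + 9·u - 6)    [distributive law]
= (66·u - 10·u·w - 12·u^2 - 72 + 10·w + 2·w^2)·(2·w + 3·u - 9)·(-5·w + 9·u - 6)    [combine like terms]
= (132·u·w + 198·u^2 - 594·u - 20·u·w^2 - 30·u^2·w + 90·u·w - 24·u^2·w - 36·u^3 + 108·u^2 - 144·w - 216·u + 648 + 20·w^2 + 30·u·w - 90·w + 4·w^3 + 6·u·w^2 - 18·w^2)·(-5·w + 9·u - 6)    [distributive law]
= (252·u·w + 306·u^2 - 810·u - 14·u·w^2 - 54·u^2·w - 36·u^3 - 234·w + 648 + 2·w^2 + 4·w^3)·(-5·w + 9·u - 6)    [combine like terms]
= -1260·u·w^2 + 2268·u^2·w - 1512·u·w - 1530·u^2·w + 2754·u^3 - 1836·u^2 + 4050·u·w - 7290·u^2 + 4860·u + 70·u·w^3 - 126·u^2·w^2 + 84·u·w^2 + 270·u^2·w^2 - 486·u^3·w + 324·u^2·w + 180·u^3·w - 324·u^4 + 216·u^3 + 1170·w^2 - 2106·u·w + 1404·w - 3240·w + 5832·u - 3888 - 10·w^3 + 18·u·w^2 - 12·w^2 - 20·w^4 + 36·u·w^3 - 24·w^3    [distributive law]
= -1158·u·w^2 + 1062·u^2·w + 432·u·w + 2970·u^3 - 9126·u^2 + 10692·u + 106·u·w^3 + 144·u^2·w^2 - 306·u^3·w - 324·u^4 + 1158·w^2 - 1836·w - 3888 - 34·w^3 - 20·w^4    [combine like terms]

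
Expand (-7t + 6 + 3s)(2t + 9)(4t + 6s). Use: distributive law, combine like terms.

-56t³ - 60st² - 204t² - 198st + 216t + 324s + 36s²t + 162s²

(-7t + 6 + 3s)(2t + 9)(4t + 6s)
= (-14t² - 63t + 12t + 54 + 6st + 27s)(4t + 6s)    [distributive law]
= (-14t² - 51t + 54 + 6st + 27s)(4t + 6s)    [combine like terms]
= -56t³ - 84st² - 204t² - 306st + 216t + 324s + 24st² + 36s²t + 108st + 162s²    [distributive law]
= -56t³ - 60st² - 204t² - 198st + 216t + 324s + 36s²t + 162s²    [combine like terms]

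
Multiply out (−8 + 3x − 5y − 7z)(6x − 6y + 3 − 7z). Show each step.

−39x + 33y − 24 + 35z + 18x^2 − 48xy − 63xz + 30y^2 + 77yz + 49z^2

(−8 + 3x − 5y − 7z)(6x − 6y + 3 − 7z)
= −48x + 48y − 24 + 56z + 18x^2 − 18xy + 9x − 21xz − 30xy + 30y^2 − 15y + 35yz − 42xz + 42yz − 21z + 49z^2    [distributive law]
= −39x + 33y − 24 + 35z + 18x^2 − 48xy − 63xz + 30y^2 + 77yz + 49z^2    [combine like terms]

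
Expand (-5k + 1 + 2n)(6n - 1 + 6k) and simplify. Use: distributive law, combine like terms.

(-5k + 1 + 2n)(6n - 1 + 6k)
= -30kn + 5k - 30k² + 6n - 1 + 6k + 12n² - 2n + 12kn    [distributive law]
= -18kn + 11k - 30k² + 4n - 1 + 12n²    [combine like terms]

-18kn + 11k - 30k² + 4n - 1 + 12n²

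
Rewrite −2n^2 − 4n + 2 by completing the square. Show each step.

−2n^2 − 4n + 2
= −2(n^2 + 2n) + 2    [factor out -2 from the n-terms]
= −2(n^2 + 2n + 1 − 1) + 2    [add and subtract 1 inside the bracket]
= −2(n + 1)^2 + 2 + 2    [perfect-square identity]
= −2(n + 1)^2 + 4    [combine constants]

−2(n + 1)^2 + 4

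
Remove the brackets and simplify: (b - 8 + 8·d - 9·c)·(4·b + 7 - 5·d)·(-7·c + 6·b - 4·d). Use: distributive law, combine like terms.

-244·b^2·c + 24·b^3 + 146·b^2·d - 203·b·c - 150·b^2 + 676·b·d + 225·b·c·d - 348·b·d^2 + 392·c - 336·b + 224·d - 420·c·d - 384·d^2 + 100·c·d^2 + 160·d^3 + 252·b·c^2 + 441·c^2 - 315·c^2·d

(b - 8 + 8·d - 9·c)·(4·b + 7 - 5·d)·(-7·c + 6·b - 4·d)
= (4·b^2 + 7·b - 5·b·d - 32·b - 56 + 40·d + 32·b·d + 56·d - 40·d^2 - 36·b·c - 63·c + 45·c·d)·(-7·c + 6·b - 4·d)    [distributive law]
= (4·b^2 - 25·b + 27·b·d - 56 + 96·d - 40·d^2 - 36·b·c - 63·c + 45·c·d)·(-7·c + 6·b - 4·d)    [combine like terms]
= -28·b^2·c + 24·b^3 - 16·b^2·d + 175·b·c - 150·b^2 + 100·b·d - 189·b·c·d + 162·b^2·d - 108·b·d^2 + 392·c - 336·b + 224·d - 672·c·d + 576·b·d - 384·d^2 + 280·c·d^2 - 240·b·d^2 + 160·d^3 + 252·b·c^2 - 216·b^2·c + 144·b·c·d + 441·c^2 - 378·b·c + 252·c·d - 315·c^2·d + 270·b·c·d - 180·c·d^2    [distributive law]
= -244·b^2·c + 24·b^3 + 146·b^2·d - 203·b·c - 150·b^2 + 676·b·d + 225·b·c·d - 348·b·d^2 + 392·c - 336·b + 224·d - 420·c·d - 384·d^2 + 100·c·d^2 + 160·d^3 + 252·b·c^2 + 441·c^2 - 315·c^2·d    [combine like terms]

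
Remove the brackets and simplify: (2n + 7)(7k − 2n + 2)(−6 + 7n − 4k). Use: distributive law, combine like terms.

299kn + 114kn² − 56k²n − 46n² − 28n³ + 158n − 350k − 196k² − 84

(2n + 7)(7k − 2n + 2)(−6 + 7n − 4k)
= (14kn − 4n² + 4n + 49k − 14n + 14)(−6 + 7n − 4k)    [distributive law]
= (14kn − 4n² − 10n + 49k + 14)(−6 + 7n − 4k)    [combine like terms]
= −84kn + 98kn² − 56k²n + 24n² − 28n³ + 16kn² + 60n − 70n² + 40kn − 294k + 343kn − 196k² − 84 + 98n − 56k    [distributive law]
= 299kn + 114kn² − 56k²n − 46n² − 28n³ + 158n − 350k − 196k² − 84    [combine like terms]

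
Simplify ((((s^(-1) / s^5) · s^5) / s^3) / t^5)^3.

s^(-12)t^(-15)

((((s^(-1) / s^5) · s^5) / s^3) / t^5)^3
= ((((s^(-1) / s^5) · s^5) / s^3)^3) / ((t^5)^3)    [power of a quotient]
= ((((s^(-1) / s^5) · s^5)^3) / ((s^3)^3)) / ((t^5)^3)    [power of a quotient]
= ((((s^(-1) / s^5)^3) · ((s^5)^3)) / ((s^3)^3)) / ((t^5)^3)    [power of a product]
= (((((s^(-1))^3) / ((s^5)^3)) · ((s^5)^3)) / ((s^3)^3)) / ((t^5)^3)    [power of a quotient]
= (((s^(-3) / ((s^5)^3)) · ((s^5)^3)) / ((s^3)^3)) / ((t^5)^3)    [power of a power]
= (((s^(-3) / s^15) · ((s^5)^3)) / ((s^3)^3)) / ((t^5)^3)    [power of a power]
= ((s^(-18) · ((s^5)^3)) / ((s^3)^3)) / ((t^5)^3)    [quotient of powers]
= ((s^(-18) · s^15) / ((s^3)^3)) / ((t^5)^3)    [power of a power]
= (s^(-3) / ((s^3)^3)) / ((t^5)^3)    [product of powers]
= (s^(-3) / s^9) / ((t^5)^3)    [power of a power]
= s^(-12) / ((t^5)^3)    [quotient of powers]
= s^(-12) / t^15    [power of a power]
= s^(-12)t^(-15)    [quotient of powers]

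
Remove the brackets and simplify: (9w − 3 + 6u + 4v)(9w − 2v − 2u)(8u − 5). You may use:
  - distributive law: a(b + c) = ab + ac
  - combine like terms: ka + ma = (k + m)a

(9w − 3 + 6u + 4v)(9w − 2v − 2u)(8u − 5)
= (81w² − 18vw − 18uw − 27w + 6v + 6u + 54uw − 12uv − 12u² + 36vw − 8v² − 8uv)(8u − 5)    [distributive law]
= (81w² + 18vw + 36uw − 27w + 6v + 6u − 20uv − 12u² − 8v²)(8u − 5)    [combine like terms]
= 648uw² − 405w² + 144uvw − 90vw + 288u²w − 180uw − 216uw + 135w + 48uv − 30v + 48u² − 30u − 160u²v + 100uv − 96u³ + 60u² − 64uv² + 40v²    [distributive law]
= 648uw² − 405w² + 144uvw − 90vw + 288u²w − 396uw + 135w + 148uv − 30v + 108u² − 30u − 160u²v − 96u³ − 64uv² + 40v²    [combine like terms]

648uw² − 405w² + 144uvw − 90vw + 288u²w − 396uw + 135w + 148uv − 30v + 108u² − 30u − 160u²v − 96u³ − 64uv² + 40v²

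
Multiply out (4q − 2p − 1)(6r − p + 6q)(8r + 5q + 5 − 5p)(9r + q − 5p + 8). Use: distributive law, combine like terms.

(4q − 2p − 1)(6r − p + 6q)(8r + 5q + 5 − 5p)(9r + q − 5p + 8)
= (24qr − 4pq + 24q² − 12pr + 2p² − 12pq − 6r + p − 6q)(8r + 5q + 5 − 5p)(9r + q − 5p + 8)    [distributive law]
= (24qr − 16pq + 24q² − 12pr + 2p² − 6r + p − 6q)(8r + 5q + 5 − 5p)(9r + q − 5p + 8)    [combine like terms]
= (192qr² + 120q²r + 120qr − 120pqr − 128pqr − 80pq² − 80pq + 80p²q + 192q²r + 120q³ + 120q² − 120pq² − 96pr² − 60pqr − 60pr + 60p²r + 16p²r + 10p²q + 10p² − 10p³ − 48r² − 30qr − 30r + 30pr + 8pr + 5pq + 5p − 5p² − 48qr − 30q² − 30q + 30pq)(9r + q − 5p + 8)    [distributive law]
= (192qr² + 312q²r + 42qr − 308pqr − 200pq² − 45pq + 90p²q + 120q³ + 90q² − 96pr² − 22pr + 76p²r + 5p² − 10p³ − 48r² − 30r + 5p − 30q)(9r + q − 5p + 8)    [combine like terms]
= 1728qr³ + 192q²r² − 960pqr² + 1536qr² + 2808q²r² + 312q³r − 1560pq²r + 2496q²r + 378qr² + 42q²r − 210pqr + 336qr − 2772pqr² − 308pq²r + 1540p²qr − 2464pqr − 1800pq²r − 200pq³ + 1000p²q² − 1600pq² − 405pqr − 45pq² + 225p²q − 360pq + 810p²qr + 90p²q² − 450p³q + 720p²q + 1080q³r + 120q⁴ − 600pq³ + 960q³ + 810q²r + 90q³ − 450pq² + 720q² − 864pr³ − 96pqr² + 480p²r² − 768pr² − 198pr² − 22pqr + 110p²r − 176pr + 684p²r² + 76p²qr − 380p³r + 608p²r + 45p²r + 5p²q − 25p³ + 40p² − 90p³r − 10p³q + 50p⁴ − 80p³ − 432r³ − 48qr² + 240pr² − 384r² − 270r² − 30qr + 150pr − 240r + 45pr + 5pq − 25p² + 40p − 270qr − 30q² + 150pq − 240q    [distributive law]
= 1728qr³ + 3000q²r² − 3828pqr² + 1866qr² + 1392q³r − 3668pq²r + 3348q²r − 3101pqr + 36qr + 2426p²qr − 800pq³ + 1090p²q² − 2095pq² + 950p²q − 205pq − 460p³q + 120q⁴ + 1050q³ + 690q² − 864pr³ + 1164p²r² − 726pr² + 763p²r + 19pr − 470p³r − 105p³ + 15p² + 50p⁴ − 432r³ − 654r² − 240r + 40p − 240q    [combine like terms]

1728qr³ + 3000q²r² − 3828pqr² + 1866qr² + 1392q³r − 3668pq²r + 3348q²r − 3101pqr + 36qr + 2426p²qr − 800pq³ + 1090p²q² − 2095pq² + 950p²q − 205pq − 460p³q + 120q⁴ + 1050q³ + 690q² − 864pr³ + 1164p²r² − 726pr² + 763p²r + 19pr − 470p³r − 105p³ + 15p² + 50p⁴ − 432r³ − 654r² − 240r + 40p − 240q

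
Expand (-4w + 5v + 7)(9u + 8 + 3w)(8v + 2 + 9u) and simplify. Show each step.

-153uvw - 171uw - 324u^2w - 58vw - 22w - 96vw^2 - 24w^2 - 108uw^2 + 360uv^2 + 954uv + 405u^2v + 320v^2 + 528v + 120v^2w + 630u + 567u^2 + 112

(-4w + 5v + 7)(9u + 8 + 3w)(8v + 2 + 9u)
= (-36uw - 32w - 12w^2 + 45uv + 40v + 15vw + 63u + 56 + 21w)(8v + 2 + 9u)    [distributive law]
= (-36uw - 11w - 12w^2 + 45uv + 40v + 15vw + 63u + 56)(8v + 2 + 9u)    [combine like terms]
= -288uvw - 72uw - 324u^2w - 88vw - 22w - 99uw - 96vw^2 - 24w^2 - 108uw^2 + 360uv^2 + 90uv + 405u^2v + 320v^2 + 80v + 360uv + 120v^2w + 30vw + 135uvw + 504uv + 126u + 567u^2 + 448v + 112 + 504u    [distributive law]
= -153uvw - 171uw - 324u^2w - 58vw - 22w - 96vw^2 - 24w^2 - 108uw^2 + 360uv^2 + 954uv + 405u^2v + 320v^2 + 528v + 120v^2w + 630u + 567u^2 + 112    [combine like terms]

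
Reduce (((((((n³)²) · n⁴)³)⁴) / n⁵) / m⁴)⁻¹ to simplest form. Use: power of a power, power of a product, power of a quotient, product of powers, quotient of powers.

m⁴·n⁻¹¹⁵

(((((((n³)²) · n⁴)³)⁴) / n⁵) / m⁴)⁻¹
= (((((((n³)²) · n⁴)³)⁴) / n⁵)⁻¹) / ((m⁴)⁻¹)    [power of a quotient]
= (((((((n³)²) · n⁴)³)⁴)⁻¹) / ((n⁵)⁻¹)) / ((m⁴)⁻¹)    [power of a quotient]
= ((((((n³)²) · n⁴)³)⁻⁴) / ((n⁵)⁻¹)) / ((m⁴)⁻¹)    [power of a power]
= (((((n³)²) · n⁴)⁻¹²) / ((n⁵)⁻¹)) / ((m⁴)⁻¹)    [power of a power]
= (((((n³)²)⁻¹²) · ((n⁴)⁻¹²)) / ((n⁵)⁻¹)) / ((m⁴)⁻¹)    [power of a product]
= ((((n³)⁻²⁴) · ((n⁴)⁻¹²)) / ((n⁵)⁻¹)) / ((m⁴)⁻¹)    [power of a power]
= ((n⁻⁷² · ((n⁴)⁻¹²)) / ((n⁵)⁻¹)) / ((m⁴)⁻¹)    [power of a power]
= ((n⁻⁷² · n⁻⁴⁸) / ((n⁵)⁻¹)) / ((m⁴)⁻¹)    [power of a power]
= (n⁻¹²⁰ / ((n⁵)⁻¹)) / ((m⁴)⁻¹)    [product of powers]
= (n⁻¹²⁰ / n⁻⁵) / ((m⁴)⁻¹)    [power of a power]
= n⁻¹¹⁵ / ((m⁴)⁻¹)    [quotient of powers]
= n⁻¹¹⁵ / m⁻⁴    [power of a power]
= m⁴·n⁻¹¹⁵    [quotient of powers]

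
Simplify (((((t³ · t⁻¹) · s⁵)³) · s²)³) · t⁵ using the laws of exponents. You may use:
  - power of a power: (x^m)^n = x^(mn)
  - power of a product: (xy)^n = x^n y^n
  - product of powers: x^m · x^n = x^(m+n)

(((((t³ · t⁻¹) · s⁵)³) · s²)³) · t⁵
= (((((t³ · t⁻¹) · s⁵)³)³) · ((s²)³)) · t⁵    [power of a product]
= ((((t³ · t⁻¹) · s⁵)⁹) · ((s²)³)) · t⁵    [power of a power]
= ((((t³ · t⁻¹)⁹) · ((s⁵)⁹)) · ((s²)³)) · t⁵    [power of a product]
= (((((t³)⁹) · ((t⁻¹)⁹)) · ((s⁵)⁹)) · ((s²)³)) · t⁵    [power of a product]
= (((t²⁷ · ((t⁻¹)⁹)) · ((s⁵)⁹)) · ((s²)³)) · t⁵    [power of a power]
= (((t²⁷ · t⁻⁹) · ((s⁵)⁹)) · ((s²)³)) · t⁵    [power of a power]
= ((t¹⁸ · ((s⁵)⁹)) · ((s²)³)) · t⁵    [product of powers]
= ((t¹⁸ · s⁴⁵) · ((s²)³)) · t⁵    [power of a power]
= ((t¹⁸ · s⁴⁵) · s⁶) · t⁵    [power of a power]
= s⁵¹t²³    [product of powers]

s⁵¹t²³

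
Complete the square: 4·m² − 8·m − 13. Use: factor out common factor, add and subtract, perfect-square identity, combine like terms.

4(m − 1)² − 17

4·m² − 8·m − 13
= 4(m² − 2·m) − 13    [factor out 4 from the m-terms]
= 4(m² − 2·m + 1 − 1) − 13    [add and subtract 1 inside the bracket]
= 4(m − 1)² − 4 − 13    [perfect-square identity]
= 4(m − 1)² − 17    [combine constants]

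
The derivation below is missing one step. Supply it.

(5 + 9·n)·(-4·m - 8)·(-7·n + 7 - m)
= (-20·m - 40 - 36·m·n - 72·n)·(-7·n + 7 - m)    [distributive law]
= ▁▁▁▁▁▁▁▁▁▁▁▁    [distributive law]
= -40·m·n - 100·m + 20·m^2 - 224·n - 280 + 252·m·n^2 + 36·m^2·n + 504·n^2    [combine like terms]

By distributive law:

140·m·n - 140·m + 20·m^2 + 280·n - 280 + 40·m + 252·m·n^2 - 252·m·n + 36·m^2·n + 504·n^2 - 504·n + 72·m·n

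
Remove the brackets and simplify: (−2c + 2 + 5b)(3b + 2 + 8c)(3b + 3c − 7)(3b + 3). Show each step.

441b^3c − 21b^2c + 162b^2c^2 + 606bc^2 − 678bc + 444c^2 − 216c − 144bc^3 − 144c^3 − 36b^3 − 471b^2 − 384b − 84 + 135b^4

(−2c + 2 + 5b)(3b + 2 + 8c)(3b + 3c − 7)(3b + 3)
= (−6bc − 4c − 16c^2 + 6b + 4 + 16c + 15b^2 + 10b + 40bc)(3b + 3c − 7)(3b + 3)    [distributive law]
= (34bc + 12c − 16c^2 + 16b + 4 + 15b^2)(3b + 3c − 7)(3b + 3)    [combine like terms]
= (102b^2c + 102bc^2 − 238bc + 36bc + 36c^2 − 84c − 48bc^2 − 48c^3 + 112c^2 + 48b^2 + 48bc − 112b + 12b + 12c − 28 + 45b^3 + 45b^2c − 105b^2)(3b + 3)    [distributive law]
= (147b^2c + 54bc^2 − 154bc + 148c^2 − 72c − 48c^3 − 57b^2 − 100b − 28 + 45b^3)(3b + 3)    [combine like terms]
= 441b^3c + 441b^2c + 162b^2c^2 + 162bc^2 − 462b^2c − 462bc + 444bc^2 + 444c^2 − 216bc − 216c − 144bc^3 − 144c^3 − 171b^3 − 171b^2 − 300b^2 − 300b − 84b − 84 + 135b^4 + 135b^3    [distributive law]
= 441b^3c − 21b^2c + 162b^2c^2 + 606bc^2 − 678bc + 444c^2 − 216c − 144bc^3 − 144c^3 − 36b^3 − 471b^2 − 384b − 84 + 135b^4    [combine like terms]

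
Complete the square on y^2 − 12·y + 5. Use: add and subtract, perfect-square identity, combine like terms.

y^2 − 12·y + 5
= y^2 − 12·y + 36 − 36 + 5    [add and subtract 36]
= (y − 6)^2 − 36 + 5    [perfect-square identity]
= (y − 6)^2 − 31    [combine constants]

(y − 6)^2 − 31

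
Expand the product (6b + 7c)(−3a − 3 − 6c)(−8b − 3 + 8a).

(6b + 7c)(−3a − 3 − 6c)(−8b − 3 + 8a)
= (−18ab − 18b − 36bc − 21ac − 21c − 42c^2)(−8b − 3 + 8a)    [distributive law]
= 144ab^2 + 54ab − 144a^2b + 144b^2 + 54b − 144ab + 288b^2c + 108bc − 288abc + 168abc + 63ac − 168a^2c + 168bc + 63c − 168ac + 336bc^2 + 126c^2 − 336ac^2    [distributive law]
= 144ab^2 − 90ab − 144a^2b + 144b^2 + 54b + 288b^2c + 276bc − 120abc − 105ac − 168a^2c + 63c + 336bc^2 + 126c^2 − 336ac^2    [combine like terms]

144ab^2 − 90ab − 144a^2b + 144b^2 + 54b + 288b^2c + 276bc − 120abc − 105ac − 168a^2c + 63c + 336bc^2 + 126c^2 − 336ac^2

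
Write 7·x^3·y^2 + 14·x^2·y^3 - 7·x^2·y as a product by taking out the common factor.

7·x^2·y(x·y + 2·y^2 - 1)

7·x^3·y^2 + 14·x^2·y^3 - 7·x^2·y
= 7(x^3·y^2 + 2·x^2·y^3 - x^2·y)    [factor out 7]
= 7·x^2·y(x·y + 2·y^2 - 1)    [factor out x^2·y]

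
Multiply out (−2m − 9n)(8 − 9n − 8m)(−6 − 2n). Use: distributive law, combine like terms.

96m − 508mn − 180mn^2 − 96m^2 − 32m^2n + 432n − 342n^2 − 162n^3

(−2m − 9n)(8 − 9n − 8m)(−6 − 2n)
= (−16m + 18mn + 16m^2 − 72n + 81n^2 + 72mn)(−6 − 2n)    [distributive law]
= (−16m + 90mn + 16m^2 − 72n + 81n^2)(−6 − 2n)    [combine like terms]
= 96m + 32mn − 540mn − 180mn^2 − 96m^2 − 32m^2n + 432n + 144n^2 − 486n^2 − 162n^3    [distributive law]
= 96m − 508mn − 180mn^2 − 96m^2 − 32m^2n + 432n − 342n^2 − 162n^3    [combine like terms]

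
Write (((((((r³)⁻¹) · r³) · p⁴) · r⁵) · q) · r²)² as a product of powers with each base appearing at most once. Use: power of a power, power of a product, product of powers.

p⁸·q²·r¹⁴

(((((((r³)⁻¹) · r³) · p⁴) · r⁵) · q) · r²)²
= (((((((r³)⁻¹) · r³) · p⁴) · r⁵) · q)²) · ((r²)²)    [power of a product]
= (((((((r³)⁻¹) · r³) · p⁴) · r⁵)²) · (q²)) · ((r²)²)    [power of a product]
= (((((((r³)⁻¹) · r³) · p⁴)²) · ((r⁵)²)) · (q²)) · ((r²)²)    [power of a product]
= (((((((r³)⁻¹) · r³)²) · ((p⁴)²)) · ((r⁵)²)) · (q²)) · ((r²)²)    [power of a product]
= (((((((r³)⁻¹)²) · ((r³)²)) · ((p⁴)²)) · ((r⁵)²)) · (q²)) · ((r²)²)    [power of a product]
= ((((((r³)⁻²) · ((r³)²)) · ((p⁴)²)) · ((r⁵)²)) · (q²)) · ((r²)²)    [power of a power]
= ((((r⁻⁶ · ((r³)²)) · ((p⁴)²)) · ((r⁵)²)) · (q²)) · ((r²)²)    [power of a power]
= ((((r⁻⁶ · r⁶) · ((p⁴)²)) · ((r⁵)²)) · (q²)) · ((r²)²)    [power of a power]
= (((r⁰ · ((p⁴)²)) · ((r⁵)²)) · (q²)) · ((r²)²)    [product of powers]
= (((r⁰ · p⁸) · ((r⁵)²)) · (q²)) · ((r²)²)    [power of a power]
= (((r⁰ · p⁸) · r¹⁰) · (q²)) · ((r²)²)    [power of a power]
= (((r⁰ · p⁸) · r¹⁰) · q²) · r⁴    [power of a power]
= p⁸·q²·r¹⁴    [product of powers]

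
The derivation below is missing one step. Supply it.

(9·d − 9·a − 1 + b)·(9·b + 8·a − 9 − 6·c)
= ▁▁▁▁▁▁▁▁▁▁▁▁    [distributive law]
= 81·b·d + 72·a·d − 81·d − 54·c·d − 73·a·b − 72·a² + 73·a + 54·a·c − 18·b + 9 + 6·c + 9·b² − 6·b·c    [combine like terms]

Applying distributive law to the line above:

81·b·d + 72·a·d − 81·d − 54·c·d − 81·a·b − 72·a² + 81·a + 54·a·c − 9·b − 8·a + 9 + 6·c + 9·b² + 8·a·b − 9·b − 6·b·c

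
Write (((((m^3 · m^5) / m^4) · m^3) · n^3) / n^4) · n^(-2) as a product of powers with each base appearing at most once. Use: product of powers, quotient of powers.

(((((m^3 · m^5) / m^4) · m^3) · n^3) / n^4) · n^(-2)
= ((((m^8 / m^4) · m^3) · n^3) / n^4) · n^(-2)    [product of powers]
= (((m^4 · m^3) · n^3) / n^4) · n^(-2)    [quotient of powers]
= ((m^7 · n^3) / n^4) · n^(-2)    [product of powers]
= m^7·n^(-3)    [quotient of powers; product of powers]

m^7·n^(-3)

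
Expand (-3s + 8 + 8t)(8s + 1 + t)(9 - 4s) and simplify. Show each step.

-460s^2 + 96s^3 + 517s + 485st - 244s^2t + 72 + 144t + 72t^2 - 32st^2

(-3s + 8 + 8t)(8s + 1 + t)(9 - 4s)
= (-24s^2 - 3s - 3st + 64s + 8 + 8t + 64st + 8t + 8t^2)(9 - 4s)    [distributive law]
= (-24s^2 + 61s + 61st + 8 + 16t + 8t^2)(9 - 4s)    [combine like terms]
= -216s^2 + 96s^3 + 549s - 244s^2 + 549st - 244s^2t + 72 - 32s + 144t - 64st + 72t^2 - 32st^2    [distributive law]
= -460s^2 + 96s^3 + 517s + 485st - 244s^2t + 72 + 144t + 72t^2 - 32st^2    [combine like terms]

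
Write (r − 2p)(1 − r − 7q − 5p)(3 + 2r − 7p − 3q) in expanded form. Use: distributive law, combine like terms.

3r − r^2 − 20pr − 24qr − 2r^3 + pr^2 − 11qr^2 + 86pqr + 21q^2r + 41p^2r − 6p + 44p^2 + 48pq − 128p^2q − 42pq^2 − 70p^3

(r − 2p)(1 − r − 7q − 5p)(3 + 2r − 7p − 3q)
= (r − r^2 − 7qr − 5pr − 2p + 2pr + 14pq + 10p^2)(3 + 2r − 7p − 3q)    [distributive law]
= (r − r^2 − 7qr − 3pr − 2p + 14pq + 10p^2)(3 + 2r − 7p − 3q)    [combine like terms]
= 3r + 2r^2 − 7pr − 3qr − 3r^2 − 2r^3 + 7pr^2 + 3qr^2 − 21qr − 14qr^2 + 49pqr + 21q^2r − 9pr − 6pr^2 + 21p^2r + 9pqr − 6p − 4pr + 14p^2 + 6pq + 42pq + 28pqr − 98p^2q − 42pq^2 + 30p^2 + 20p^2r − 70p^3 − 30p^2q    [distributive law]
= 3r − r^2 − 20pr − 24qr − 2r^3 + pr^2 − 11qr^2 + 86pqr + 21q^2r + 41p^2r − 6p + 44p^2 + 48pq − 128p^2q − 42pq^2 − 70p^3    [combine like terms]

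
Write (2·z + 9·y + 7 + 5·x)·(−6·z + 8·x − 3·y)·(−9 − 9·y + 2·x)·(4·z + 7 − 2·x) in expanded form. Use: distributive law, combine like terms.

432·z^3 + 2268·z^2 − 216·x·z^2 + 432·y·z^3 + 4428·y·z^2 − 192·x·y·z^2 − 96·x·z^3 − 64·x^2·z^2 − 2478·x·z − 1272·x^2·z − 6030·x·y·z − 996·x^2·y·z + 376·x^3·z + 7182·y·z + 2160·y^2·z^2 + 5508·y^2·z − 3348·x·y^2·z − 7791·x·y + 396·x^2·y − 4833·x·y^2 + 1134·x^2·y^2 + 492·x^3·y + 3024·y^2 + 972·y^3·z + 1701·y^3 − 486·x·y^3 + 2646·z − 3528·x − 728·x^2 + 1056·x^3 + 1323·y − 160·x^4

(2·z + 9·y + 7 + 5·x)·(−6·z + 8·x − 3·y)·(−9 − 9·y + 2·x)·(4·z + 7 − 2·x)
= (−12·z^2 + 16·x·z − 6·y·z − 54·y·z + 72·x·y − 27·y^2 − 42·z + 56·x − 21·y − 30·x·z + 40·x^2 − 15·x·y)·(−9 − 9·y + 2·x)·(4·z + 7 − 2·x)    [distributive law]
= (−12·z^2 − 14·x·z − 60·y·z + 57·x·y − 27·y^2 − 42·z + 56·x − 21·y + 40·x^2)·(−9 − 9·y + 2·x)·(4·z + 7 − 2·x)    [combine like terms]
= (108·z^2 + 108·y·z^2 − 24·x·z^2 + 126·x·z + 126·x·y·z − 28·x^2·z + 540·y·z + 540·y^2·z − 120·x·y·z − 513·x·y − 513·x·y^2 + 114·x^2·y + 243·y^2 + 243·y^3 − 54·x·y^2 + 378·z + 378·y·z − 84·x·z − 504·x − 504·x·y + 112·x^2 + 189·y + 189·y^2 − 42·x·y − 360·x^2 − 360·x^2·y + 80·x^3)·(4·z + 7 − 2·x)    [distributive law]
= (108·z^2 + 108·y·z^2 − 24·x·z^2 + 42·x·z + 6·x·y·z − 28·x^2·z + 918·y·z + 540·y^2·z − 1059·x·y − 567·x·y^2 − 246·x^2·y + 432·y^2 + 243·y^3 + 378·z − 504·x − 248·x^2 + 189·y + 80·x^3)·(4·z + 7 − 2·x)    [combine like terms]
= 432·z^3 + 756·z^2 − 216·x·z^2 + 432·y·z^3 + 756·y·z^2 − 216·x·y·z^2 − 96·x·z^3 − 168·x·z^2 + 48·x^2·z^2 + 168·x·z^2 + 294·x·z − 84·x^2·z + 24·x·y·z^2 + 42·x·y·z − 12·x^2·y·z − 112·x^2·z^2 − 196·x^2·z + 56·x^3·z + 3672·y·z^2 + 6426·y·z − 1836·x·y·z + 2160·y^2·z^2 + 3780·y^2·z − 1080·x·y^2·z − 4236·x·y·z − 7413·x·y + 2118·x^2·y − 2268·x·y^2·z − 3969·x·y^2 + 1134·x^2·y^2 − 984·x^2·y·z − 1722·x^2·y + 492·x^3·y + 1728·y^2·z + 3024·y^2 − 864·x·y^2 + 972·y^3·z + 1701·y^3 − 486·x·y^3 + 1512·z^2 + 2646·z − 756·x·z − 2016·x·z − 3528·x + 1008·x^2 − 992·x^2·z − 1736·x^2 + 496·x^3 + 756·y·z + 1323·y − 378·x·y + 320·x^3·z + 560·x^3 − 160·x^4    [distributive law]
= 432·z^3 + 2268·z^2 − 216·x·z^2 + 432·y·z^3 + 4428·y·z^2 − 192·x·y·z^2 − 96·x·z^3 − 64·x^2·z^2 − 2478·x·z − 1272·x^2·z − 6030·x·y·z − 996·x^2·y·z + 376·x^3·z + 7182·y·z + 2160·y^2·z^2 + 5508·y^2·z − 3348·x·y^2·z − 7791·x·y + 396·x^2·y − 4833·x·y^2 + 1134·x^2·y^2 + 492·x^3·y + 3024·y^2 + 972·y^3·z + 1701·y^3 − 486·x·y^3 + 2646·z − 3528·x − 728·x^2 + 1056·x^3 + 1323·y − 160·x^4    [combine like terms]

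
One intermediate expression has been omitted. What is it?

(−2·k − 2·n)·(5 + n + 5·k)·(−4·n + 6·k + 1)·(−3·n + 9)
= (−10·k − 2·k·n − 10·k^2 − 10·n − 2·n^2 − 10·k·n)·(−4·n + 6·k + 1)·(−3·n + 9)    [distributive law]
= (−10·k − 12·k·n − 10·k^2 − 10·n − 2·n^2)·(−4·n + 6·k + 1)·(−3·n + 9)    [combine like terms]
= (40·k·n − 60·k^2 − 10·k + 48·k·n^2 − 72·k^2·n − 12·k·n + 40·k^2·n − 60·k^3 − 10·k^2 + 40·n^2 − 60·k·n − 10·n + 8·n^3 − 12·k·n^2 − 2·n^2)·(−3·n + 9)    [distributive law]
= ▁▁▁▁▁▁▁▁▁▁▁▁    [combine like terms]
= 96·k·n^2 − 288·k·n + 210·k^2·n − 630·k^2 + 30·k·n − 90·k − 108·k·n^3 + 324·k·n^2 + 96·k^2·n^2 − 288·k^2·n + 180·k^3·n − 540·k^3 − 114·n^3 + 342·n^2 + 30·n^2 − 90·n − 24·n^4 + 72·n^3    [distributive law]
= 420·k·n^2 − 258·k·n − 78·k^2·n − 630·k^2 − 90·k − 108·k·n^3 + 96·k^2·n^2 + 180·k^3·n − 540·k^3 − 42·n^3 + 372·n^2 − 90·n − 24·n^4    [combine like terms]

Applying combine like terms to the line above:

(−32·k·n − 70·k^2 − 10·k + 36·k·n^2 − 32·k^2·n − 60·k^3 + 38·n^2 − 10·n + 8·n^3)·(−3·n + 9)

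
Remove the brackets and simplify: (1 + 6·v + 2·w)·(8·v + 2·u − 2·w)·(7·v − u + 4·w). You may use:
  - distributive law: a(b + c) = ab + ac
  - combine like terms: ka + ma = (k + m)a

(1 + 6·v + 2·w)·(8·v + 2·u − 2·w)·(7·v − u + 4·w)
= (8·v + 2·u − 2·w + 48·v^2 + 12·u·v − 12·v·w + 16·v·w + 4·u·w − 4·w^2)·(7·v − u + 4·w)    [distributive law]
= (8·v + 2·u − 2·w + 48·v^2 + 12·u·v + 4·v·w + 4·u·w − 4·w^2)·(7·v − u + 4·w)    [combine like terms]
= 56·v^2 − 8·u·v + 32·v·w + 14·u·v − 2·u^2 + 8·u·w − 14·v·w + 2·u·w − 8·w^2 + 336·v^3 − 48·u·v^2 + 192·v^2·w + 84·u·v^2 − 12·u^2·v + 48·u·v·w + 28·v^2·w − 4·u·v·w + 16·v·w^2 + 28·u·v·w − 4·u^2·w + 16·u·w^2 − 28·v·w^2 + 4·u·w^2 − 16·w^3    [distributive law]
= 56·v^2 + 6·u·v + 18·v·w − 2·u^2 + 10·u·w − 8·w^2 + 336·v^3 + 36·u·v^2 + 220·v^2·w − 12·u^2·v + 72·u·v·w − 12·v·w^2 − 4·u^2·w + 20·u·w^2 − 16·w^3    [combine like terms]

56·v^2 + 6·u·v + 18·v·w − 2·u^2 + 10·u·w − 8·w^2 + 336·v^3 + 36·u·v^2 + 220·v^2·w − 12·u^2·v + 72·u·v·w − 12·v·w^2 − 4·u^2·w + 20·u·w^2 − 16·w^3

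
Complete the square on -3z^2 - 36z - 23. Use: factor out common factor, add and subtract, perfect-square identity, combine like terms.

-3(z + 6)^2 + 85

-3z^2 - 36z - 23
= -3(z^2 + 12z) - 23    [factor out -3 from the z-terms]
= -3(z^2 + 12z + 36 - 36) - 23    [add and subtract 36 inside the bracket]
= -3(z + 6)^2 + 108 - 23    [perfect-square identity]
= -3(z + 6)^2 + 85    [combine constants]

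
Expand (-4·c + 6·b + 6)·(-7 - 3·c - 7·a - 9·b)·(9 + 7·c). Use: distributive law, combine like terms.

-204·c + 178·c^2 + 84·c^3 - 42·a·c + 196·a·c^2 - 510·b·c + 126·b·c^2 - 864·b - 378·a·b - 294·a·b·c - 486·b^2 - 378·b^2·c - 378 - 378·a

(-4·c + 6·b + 6)·(-7 - 3·c - 7·a - 9·b)·(9 + 7·c)
= (28·c + 12·c^2 + 28·a·c + 36·b·c - 42·b - 18·b·c - 42·a·b - 54·b^2 - 42 - 18·c - 42·a - 54·b)·(9 + 7·c)    [distributive law]
= (10·c + 12·c^2 + 28·a·c + 18·b·c - 96·b - 42·a·b - 54·b^2 - 42 - 42·a)·(9 + 7·c)    [combine like terms]
= 90·c + 70·c^2 + 108·c^2 + 84·c^3 + 252·a·c + 196·a·c^2 + 162·b·c + 126·b·c^2 - 864·b - 672·b·c - 378·a·b - 294·a·b·c - 486·b^2 - 378·b^2·c - 378 - 294·c - 378·a - 294·a·c    [distributive law]
= -204·c + 178·c^2 + 84·c^3 - 42·a·c + 196·a·c^2 - 510·b·c + 126·b·c^2 - 864·b - 378·a·b - 294·a·b·c - 486·b^2 - 378·b^2·c - 378 - 378·a    [combine like terms]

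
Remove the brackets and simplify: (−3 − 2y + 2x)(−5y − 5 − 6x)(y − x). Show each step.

25y^2 − 17xy + 15y − 15x − 8x^2 + 10y^3 − 8xy^2 − 14x^2y + 12x^3

(−3 − 2y + 2x)(−5y − 5 − 6x)(y − x)
= (15y + 15 + 18x + 10y^2 + 10y + 12xy − 10xy − 10x − 12x^2)(y − x)    [distributive law]
= (25y + 15 + 8x + 10y^2 + 2xy − 12x^2)(y − x)    [combine like terms]
= 25y^2 − 25xy + 15y − 15x + 8xy − 8x^2 + 10y^3 − 10xy^2 + 2xy^2 − 2x^2y − 12x^2y + 12x^3    [distributive law]
= 25y^2 − 17xy + 15y − 15x − 8x^2 + 10y^3 − 8xy^2 − 14x^2y + 12x^3    [combine like terms]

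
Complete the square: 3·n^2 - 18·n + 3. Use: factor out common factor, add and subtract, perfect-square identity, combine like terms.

3(n - 3)^2 - 24

3·n^2 - 18·n + 3
= 3(n^2 - 6·n) + 3    [factor out 3 from the n-terms]
= 3(n^2 - 6·n + 9 - 9) + 3    [add and subtract 9 inside the bracket]
= 3(n - 3)^2 - 27 + 3    [perfect-square identity]
= 3(n - 3)^2 - 24    [combine constants]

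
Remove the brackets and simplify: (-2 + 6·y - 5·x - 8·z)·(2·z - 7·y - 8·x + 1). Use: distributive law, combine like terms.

-12·z + 20·y + 11·x - 2 + 68·y·z - 42·y^2 - 13·x·y + 54·x·z + 40·x^2 - 16·z^2

(-2 + 6·y - 5·x - 8·z)·(2·z - 7·y - 8·x + 1)
= -4·z + 14·y + 16·x - 2 + 12·y·z - 42·y^2 - 48·x·y + 6·y - 10·x·z + 35·x·y + 40·x^2 - 5·x - 16·z^2 + 56·y·z + 64·x·z - 8·z    [distributive law]
= -12·z + 20·y + 11·x - 2 + 68·y·z - 42·y^2 - 13·x·y + 54·x·z + 40·x^2 - 16·z^2    [combine like terms]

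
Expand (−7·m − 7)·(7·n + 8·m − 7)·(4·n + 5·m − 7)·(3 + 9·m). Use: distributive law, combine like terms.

−2352·m·n^2 − 1764·m^2·n^2 − 777·m^2·n − 4221·m^3·n + 5061·m·n + 2373·m^3 − 2520·m^4 + 3717·m^2 − 2205·m − 588·n^2 + 1617·n − 1029

(−7·m − 7)·(7·n + 8·m − 7)·(4·n + 5·m − 7)·(3 + 9·m)
= (−49·m·n − 56·m^2 + 49·m − 49·n − 56·m + 49)·(4·n + 5·m − 7)·(3 + 9·m)    [distributive law]
= (−49·m·n − 56·m^2 − 7·m − 49·n + 49)·(4·n + 5·m − 7)·(3 + 9·m)    [combine like terms]
= (−196·m·n^2 − 245·m^2·n + 343·m·n − 224·m^2·n − 280·m^3 + 392·m^2 − 28·m·n − 35·m^2 + 49·m − 196·n^2 − 245·m·n + 343·n + 196·n + 245·m − 343)·(3 + 9·m)    [distributive law]
= (−196·m·n^2 − 469·m^2·n + 70·m·n − 280·m^3 + 357·m^2 + 294·m − 196·n^2 + 539·n − 343)·(3 + 9·m)    [combine like terms]
= −588·m·n^2 − 1764·m^2·n^2 − 1407·m^2·n − 4221·m^3·n + 210·m·n + 630·m^2·n − 840·m^3 − 2520·m^4 + 1071·m^2 + 3213·m^3 + 882·m + 2646·m^2 − 588·n^2 − 1764·m·n^2 + 1617·n + 4851·m·n − 1029 − 3087·m    [distributive law]
= −2352·m·n^2 − 1764·m^2·n^2 − 777·m^2·n − 4221·m^3·n + 5061·m·n + 2373·m^3 − 2520·m^4 + 3717·m^2 − 2205·m − 588·n^2 + 1617·n − 1029    [combine like terms]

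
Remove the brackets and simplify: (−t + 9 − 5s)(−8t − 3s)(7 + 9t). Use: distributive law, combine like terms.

(−t + 9 − 5s)(−8t − 3s)(7 + 9t)
= (8t² + 3st − 72t − 27s + 40st + 15s²)(7 + 9t)    [distributive law]
= (8t² + 43st − 72t − 27s + 15s²)(7 + 9t)    [combine like terms]
= 56t² + 72t³ + 301st + 387st² − 504t − 648t² − 189s − 243st + 105s² + 135s²t    [distributive law]
= −592t² + 72t³ + 58st + 387st² − 504t − 189s + 105s² + 135s²t    [combine like terms]

−592t² + 72t³ + 58st + 387st² − 504t − 189s + 105s² + 135s²t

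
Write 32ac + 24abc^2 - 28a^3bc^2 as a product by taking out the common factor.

4ac(8 + 6bc - 7a^2bc)

32ac + 24abc^2 - 28a^3bc^2
= 4(8ac + 6abc^2 - 7a^3bc^2)    [factor out 4]
= 4ac(8 + 6bc - 7a^2bc)    [factor out ac]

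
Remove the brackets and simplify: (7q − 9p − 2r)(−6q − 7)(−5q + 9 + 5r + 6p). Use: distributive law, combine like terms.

(7q − 9p − 2r)(−6q − 7)(−5q + 9 + 5r + 6p)
= (−42q^2 − 49q + 54pq + 63p + 12qr + 14r)(−5q + 9 + 5r + 6p)    [distributive law]
= 210q^3 − 378q^2 − 210q^2r − 252pq^2 + 245q^2 − 441q − 245qr − 294pq − 270pq^2 + 486pq + 270pqr + 324p^2q − 315pq + 567p + 315pr + 378p^2 − 60q^2r + 108qr + 60qr^2 + 72pqr − 70qr + 126r + 70r^2 + 84pr    [distributive law]
= 210q^3 − 133q^2 − 270q^2r − 522pq^2 − 441q − 207qr − 123pq + 342pqr + 324p^2q + 567p + 399pr + 378p^2 + 60qr^2 + 126r + 70r^2    [combine like terms]

210q^3 − 133q^2 − 270q^2r − 522pq^2 − 441q − 207qr − 123pq + 342pqr + 324p^2q + 567p + 399pr + 378p^2 + 60qr^2 + 126r + 70r^2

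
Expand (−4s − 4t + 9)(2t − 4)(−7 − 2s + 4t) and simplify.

(−4s − 4t + 9)(2t − 4)(−7 − 2s + 4t)
= (−8st + 16s − 8t^2 + 16t + 18t − 36)(−7 − 2s + 4t)    [distributive law]
= (−8st + 16s − 8t^2 + 34t − 36)(−7 − 2s + 4t)    [combine like terms]
= 56st + 16s^2t − 32st^2 − 112s − 32s^2 + 64st + 56t^2 + 16st^2 − 32t^3 − 238t − 68st + 136t^2 + 252 + 72s − 144t    [distributive law]
= 52st + 16s^2t − 16st^2 − 40s − 32s^2 + 192t^2 − 32t^3 − 382t + 252    [combine like terms]

52st + 16s^2t − 16st^2 − 40s − 32s^2 + 192t^2 − 32t^3 − 382t + 252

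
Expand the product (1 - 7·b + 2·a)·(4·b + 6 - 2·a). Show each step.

-38·b + 6 + 10·a - 28·b^2 + 22·a·b - 4·a^2

(1 - 7·b + 2·a)·(4·b + 6 - 2·a)
= 4·b + 6 - 2·a - 28·b^2 - 42·b + 14·a·b + 8·a·b + 12·a - 4·a^2    [distributive law]
= -38·b + 6 + 10·a - 28·b^2 + 22·a·b - 4·a^2    [combine like terms]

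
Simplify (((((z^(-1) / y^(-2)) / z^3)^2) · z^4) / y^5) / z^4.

(((((z^(-1) / y^(-2)) / z^3)^2) · z^4) / y^5) / z^4
= (((((z^(-1) / y^(-2))^2) / ((z^3)^2)) · z^4) / y^5) / z^4    [power of a quotient]
= ((((((z^(-1))^2) / ((y^(-2))^2)) / ((z^3)^2)) · z^4) / y^5) / z^4    [power of a quotient]
= ((((z^(-2) / ((y^(-2))^2)) / ((z^3)^2)) · z^4) / y^5) / z^4    [power of a power]
= ((((z^(-2) / y^(-4)) / ((z^3)^2)) · z^4) / y^5) / z^4    [power of a power]
= ((((z^(-2) / y^(-4)) / z^6) · z^4) / y^5) / z^4    [power of a power]
= y^(-1)·z^(-8)    [quotient of powers; product of powers]

y^(-1)·z^(-8)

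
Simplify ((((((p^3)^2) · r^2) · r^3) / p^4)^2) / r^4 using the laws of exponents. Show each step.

p^4r^6

((((((p^3)^2) · r^2) · r^3) / p^4)^2) / r^4
= ((((((p^3)^2) · r^2) · r^3)^2) / ((p^4)^2)) / r^4    [power of a quotient]
= ((((((p^3)^2) · r^2)^2) · ((r^3)^2)) / ((p^4)^2)) / r^4    [power of a product]
= ((((((p^3)^2)^2) · ((r^2)^2)) · ((r^3)^2)) / ((p^4)^2)) / r^4    [power of a product]
= (((((p^3)^4) · ((r^2)^2)) · ((r^3)^2)) / ((p^4)^2)) / r^4    [power of a power]
= (((p^12 · ((r^2)^2)) · ((r^3)^2)) / ((p^4)^2)) / r^4    [power of a power]
= (((p^12 · r^4) · ((r^3)^2)) / ((p^4)^2)) / r^4    [power of a power]
= (((p^12 · r^4) · r^6) / ((p^4)^2)) / r^4    [power of a power]
= (((p^12 · r^4) · r^6) / p^8) / r^4    [power of a power]
= p^4r^6    [quotient of powers; product of powers]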